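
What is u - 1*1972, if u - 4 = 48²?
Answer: 336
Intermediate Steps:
u = 2308 (u = 4 + 48² = 4 + 2304 = 2308)
u - 1*1972 = 2308 - 1*1972 = 2308 - 1972 = 336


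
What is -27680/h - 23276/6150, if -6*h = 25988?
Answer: 52061914/19978275 ≈ 2.6059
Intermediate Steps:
h = -12994/3 (h = -⅙*25988 = -12994/3 ≈ -4331.3)
-27680/h - 23276/6150 = -27680/(-12994/3) - 23276/6150 = -27680*(-3/12994) - 23276*1/6150 = 41520/6497 - 11638/3075 = 52061914/19978275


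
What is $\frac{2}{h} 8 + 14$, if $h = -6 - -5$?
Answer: $-2$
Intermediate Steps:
$h = -1$ ($h = -6 + 5 = -1$)
$\frac{2}{h} 8 + 14 = \frac{2}{-1} \cdot 8 + 14 = 2 \left(-1\right) 8 + 14 = \left(-2\right) 8 + 14 = -16 + 14 = -2$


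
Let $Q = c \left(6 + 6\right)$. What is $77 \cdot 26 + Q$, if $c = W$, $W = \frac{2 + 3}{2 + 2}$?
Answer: $2017$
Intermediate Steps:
$W = \frac{5}{4} \approx 1.25$
$c = \frac{5}{4} \approx 1.25$
$Q = 15$ ($Q = \frac{5 \left(6 + 6\right)}{4} = \frac{5}{4} \cdot 12 = 15$)
$77 \cdot 26 + Q = 77 \cdot 26 + 15 = 2002 + 15 = 2017$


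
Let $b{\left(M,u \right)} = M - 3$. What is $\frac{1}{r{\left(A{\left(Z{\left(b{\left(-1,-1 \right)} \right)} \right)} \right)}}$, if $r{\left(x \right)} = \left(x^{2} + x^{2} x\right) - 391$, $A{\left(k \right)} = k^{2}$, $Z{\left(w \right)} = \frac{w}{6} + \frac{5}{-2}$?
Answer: $\frac{46656}{33494941} \approx 0.0013929$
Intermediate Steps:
$b{\left(M,u \right)} = -3 + M$ ($b{\left(M,u \right)} = M - 3 = -3 + M$)
$Z{\left(w \right)} = - \frac{5}{2} + \frac{w}{6}$ ($Z{\left(w \right)} = w \frac{1}{6} + 5 \left(- \frac{1}{2}\right) = \frac{w}{6} - \frac{5}{2} = - \frac{5}{2} + \frac{w}{6}$)
$r{\left(x \right)} = -391 + x^{2} + x^{3}$ ($r{\left(x \right)} = \left(x^{2} + x^{3}\right) - 391 = -391 + x^{2} + x^{3}$)
$\frac{1}{r{\left(A{\left(Z{\left(b{\left(-1,-1 \right)} \right)} \right)} \right)}} = \frac{1}{-391 + \left(\left(- \frac{5}{2} + \frac{-3 - 1}{6}\right)^{2}\right)^{2} + \left(\left(- \frac{5}{2} + \frac{-3 - 1}{6}\right)^{2}\right)^{3}} = \frac{1}{-391 + \left(\left(- \frac{5}{2} + \frac{1}{6} \left(-4\right)\right)^{2}\right)^{2} + \left(\left(- \frac{5}{2} + \frac{1}{6} \left(-4\right)\right)^{2}\right)^{3}} = \frac{1}{-391 + \left(\left(- \frac{5}{2} - \frac{2}{3}\right)^{2}\right)^{2} + \left(\left(- \frac{5}{2} - \frac{2}{3}\right)^{2}\right)^{3}} = \frac{1}{-391 + \left(\left(- \frac{19}{6}\right)^{2}\right)^{2} + \left(\left(- \frac{19}{6}\right)^{2}\right)^{3}} = \frac{1}{-391 + \left(\frac{361}{36}\right)^{2} + \left(\frac{361}{36}\right)^{3}} = \frac{1}{-391 + \frac{130321}{1296} + \frac{47045881}{46656}} = \frac{1}{\frac{33494941}{46656}} = \frac{46656}{33494941}$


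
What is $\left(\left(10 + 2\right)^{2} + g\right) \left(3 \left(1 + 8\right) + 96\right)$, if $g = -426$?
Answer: $-34686$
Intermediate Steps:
$\left(\left(10 + 2\right)^{2} + g\right) \left(3 \left(1 + 8\right) + 96\right) = \left(\left(10 + 2\right)^{2} - 426\right) \left(3 \left(1 + 8\right) + 96\right) = \left(12^{2} - 426\right) \left(3 \cdot 9 + 96\right) = \left(144 - 426\right) \left(27 + 96\right) = \left(-282\right) 123 = -34686$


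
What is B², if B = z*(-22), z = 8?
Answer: 30976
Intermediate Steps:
B = -176 (B = 8*(-22) = -176)
B² = (-176)² = 30976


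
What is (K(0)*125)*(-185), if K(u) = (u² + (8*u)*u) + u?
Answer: 0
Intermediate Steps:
K(u) = u + 9*u² (K(u) = (u² + 8*u²) + u = 9*u² + u = u + 9*u²)
(K(0)*125)*(-185) = ((0*(1 + 9*0))*125)*(-185) = ((0*(1 + 0))*125)*(-185) = ((0*1)*125)*(-185) = (0*125)*(-185) = 0*(-185) = 0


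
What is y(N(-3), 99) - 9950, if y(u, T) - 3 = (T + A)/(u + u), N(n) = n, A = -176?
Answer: -59605/6 ≈ -9934.2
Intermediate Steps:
y(u, T) = 3 + (-176 + T)/(2*u) (y(u, T) = 3 + (T - 176)/(u + u) = 3 + (-176 + T)/((2*u)) = 3 + (-176 + T)*(1/(2*u)) = 3 + (-176 + T)/(2*u))
y(N(-3), 99) - 9950 = (½)*(-176 + 99 + 6*(-3))/(-3) - 9950 = (½)*(-⅓)*(-176 + 99 - 18) - 9950 = (½)*(-⅓)*(-95) - 9950 = 95/6 - 9950 = -59605/6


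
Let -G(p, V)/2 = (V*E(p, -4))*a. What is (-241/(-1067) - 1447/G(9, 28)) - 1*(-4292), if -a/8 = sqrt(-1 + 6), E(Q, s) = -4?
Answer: 4579805/1067 + 1447*sqrt(5)/8960 ≈ 4292.6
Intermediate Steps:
a = -8*sqrt(5) (a = -8*sqrt(-1 + 6) = -8*sqrt(5) ≈ -17.889)
G(p, V) = -64*V*sqrt(5) (G(p, V) = -2*V*(-4)*(-8*sqrt(5)) = -2*(-4*V)*(-8*sqrt(5)) = -64*V*sqrt(5))
(-241/(-1067) - 1447/G(9, 28)) - 1*(-4292) = (-241/(-1067) - 1447*(-sqrt(5)/8960)) - 1*(-4292) = (-241*(-1/1067) - 1447*(-sqrt(5)/8960)) + 4292 = (241/1067 - (-1447)*sqrt(5)/8960) + 4292 = (241/1067 + 1447*sqrt(5)/8960) + 4292 = 4579805/1067 + 1447*sqrt(5)/8960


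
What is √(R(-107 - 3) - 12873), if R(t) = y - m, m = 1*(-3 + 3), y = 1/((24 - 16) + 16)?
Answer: I*√1853706/12 ≈ 113.46*I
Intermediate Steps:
y = 1/24 (y = 1/(8 + 16) = 1/24 ≈ 0.041667)
m = 0 (m = 1*0 = 0)
R(t) = 1/24 (R(t) = 1/24 - 1*0 = 1/24 + 0 = 1/24)
√(R(-107 - 3) - 12873) = √(1/24 - 12873) = √(-308951/24) = I*√1853706/12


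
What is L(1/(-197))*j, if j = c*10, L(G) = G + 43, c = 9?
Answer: 762300/197 ≈ 3869.5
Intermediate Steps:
L(G) = 43 + G
j = 90 (j = 9*10 = 90)
L(1/(-197))*j = (43 + 1/(-197))*90 = (43 - 1/197)*90 = (8470/197)*90 = 762300/197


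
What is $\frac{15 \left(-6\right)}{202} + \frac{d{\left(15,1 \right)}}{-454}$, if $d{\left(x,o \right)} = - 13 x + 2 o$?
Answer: $- \frac{937}{45854} \approx -0.020434$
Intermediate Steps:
$\frac{15 \left(-6\right)}{202} + \frac{d{\left(15,1 \right)}}{-454} = \frac{15 \left(-6\right)}{202} + \frac{\left(-13\right) 15 + 2 \cdot 1}{-454} = \left(-90\right) \frac{1}{202} + \left(-195 + 2\right) \left(- \frac{1}{454}\right) = - \frac{45}{101} - - \frac{193}{454} = - \frac{45}{101} + \frac{193}{454} = - \frac{937}{45854}$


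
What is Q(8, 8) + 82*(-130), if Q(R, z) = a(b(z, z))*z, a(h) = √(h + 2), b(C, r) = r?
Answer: -10660 + 8*√10 ≈ -10635.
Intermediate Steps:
a(h) = √(2 + h)
Q(R, z) = z*√(2 + z) (Q(R, z) = √(2 + z)*z = z*√(2 + z))
Q(8, 8) + 82*(-130) = 8*√(2 + 8) + 82*(-130) = 8*√10 - 10660 = -10660 + 8*√10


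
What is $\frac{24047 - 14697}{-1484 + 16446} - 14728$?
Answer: $- \frac{110175493}{7481} \approx -14727.0$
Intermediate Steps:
$\frac{24047 - 14697}{-1484 + 16446} - 14728 = \frac{9350}{14962} - 14728 = 9350 \cdot \frac{1}{14962} - 14728 = \frac{4675}{7481} - 14728 = - \frac{110175493}{7481}$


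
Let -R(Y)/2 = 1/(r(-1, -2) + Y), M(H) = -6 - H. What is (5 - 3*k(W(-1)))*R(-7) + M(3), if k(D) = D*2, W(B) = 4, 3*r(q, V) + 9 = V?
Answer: -201/16 ≈ -12.563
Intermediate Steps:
r(q, V) = -3 + V/3
k(D) = 2*D
R(Y) = -2/(-11/3 + Y) (R(Y) = -2/((-3 + (1/3)*(-2)) + Y) = -2/((-3 - 2/3) + Y) = -2/(-11/3 + Y))
(5 - 3*k(W(-1)))*R(-7) + M(3) = (5 - 6*4)*(-6/(-11 + 3*(-7))) + (-6 - 1*3) = (5 - 3*8)*(-6/(-11 - 21)) + (-6 - 3) = (5 - 24)*(-6/(-32)) - 9 = -(-114)*(-1)/32 - 9 = -19*3/16 - 9 = -57/16 - 9 = -201/16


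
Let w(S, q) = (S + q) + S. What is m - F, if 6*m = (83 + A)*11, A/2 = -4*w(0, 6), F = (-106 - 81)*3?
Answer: 3751/6 ≈ 625.17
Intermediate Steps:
F = -561 (F = -187*3 = -561)
w(S, q) = q + 2*S
A = -48 (A = 2*(-4*(6 + 2*0)) = 2*(-4*(6 + 0)) = 2*(-4*6) = 2*(-24) = -48)
m = 385/6 (m = ((83 - 48)*11)/6 = (35*11)/6 = (1/6)*385 = 385/6 ≈ 64.167)
m - F = 385/6 - 1*(-561) = 385/6 + 561 = 3751/6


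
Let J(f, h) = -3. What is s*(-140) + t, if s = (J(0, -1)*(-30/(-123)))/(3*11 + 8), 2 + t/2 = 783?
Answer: 2629922/1681 ≈ 1564.5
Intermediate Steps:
t = 1562 (t = -4 + 2*783 = -4 + 1566 = 1562)
s = -30/1681 (s = (-(-90)/(-123))/(3*11 + 8) = (-(-90)*(-1)/123)/(33 + 8) = -3*10/41/41 = -30/41*1/41 = -30/1681 ≈ -0.017847)
s*(-140) + t = -30/1681*(-140) + 1562 = 4200/1681 + 1562 = 2629922/1681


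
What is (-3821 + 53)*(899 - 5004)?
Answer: 15467640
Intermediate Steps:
(-3821 + 53)*(899 - 5004) = -3768*(-4105) = 15467640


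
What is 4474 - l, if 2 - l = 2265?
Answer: 6737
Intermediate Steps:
l = -2263 (l = 2 - 1*2265 = 2 - 2265 = -2263)
4474 - l = 4474 - 1*(-2263) = 4474 + 2263 = 6737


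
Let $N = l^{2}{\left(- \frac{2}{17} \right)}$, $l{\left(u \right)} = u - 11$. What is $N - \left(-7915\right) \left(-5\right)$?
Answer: $- \frac{11401454}{289} \approx -39451.0$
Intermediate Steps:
$l{\left(u \right)} = -11 + u$
$N = \frac{35721}{289}$ ($N = \left(-11 - \frac{2}{17}\right)^{2} = \left(- \frac{189}{17}\right)^{2} = \frac{35721}{289} \approx 123.6$)
$N - \left(-7915\right) \left(-5\right) = \frac{35721}{289} - \left(-7915\right) \left(-5\right) = \frac{35721}{289} - 39575 = - \frac{11401454}{289}$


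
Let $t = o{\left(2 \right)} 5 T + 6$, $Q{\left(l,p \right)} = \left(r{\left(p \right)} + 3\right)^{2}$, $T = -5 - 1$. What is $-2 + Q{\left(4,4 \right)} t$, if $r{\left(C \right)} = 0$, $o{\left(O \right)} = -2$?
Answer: $592$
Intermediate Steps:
$T = -6$
$Q{\left(l,p \right)} = 9$ ($Q{\left(l,p \right)} = \left(0 + 3\right)^{2} = 3^{2} = 9$)
$t = 66$ ($t = \left(-2\right) 5 \left(-6\right) + 6 = \left(-10\right) \left(-6\right) + 6 = 60 + 6 = 66$)
$-2 + Q{\left(4,4 \right)} t = -2 + 9 \cdot 66 = -2 + 594 = 592$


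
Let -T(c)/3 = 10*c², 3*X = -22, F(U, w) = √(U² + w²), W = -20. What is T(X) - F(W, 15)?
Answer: -4915/3 ≈ -1638.3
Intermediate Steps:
X = -22/3 (X = (⅓)*(-22) = -22/3 ≈ -7.3333)
T(c) = -30*c²
T(X) - F(W, 15) = -30*(-22/3)² - √((-20)² + 15²) = -30*484/9 - √(400 + 225) = -4840/3 - √625 = -4840/3 - 1*25 = -4840/3 - 25 = -4915/3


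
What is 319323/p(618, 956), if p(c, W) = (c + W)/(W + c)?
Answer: 319323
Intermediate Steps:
p(c, W) = 1 (p(c, W) = (W + c)/(W + c) = 1)
319323/p(618, 956) = 319323/1 = 319323*1 = 319323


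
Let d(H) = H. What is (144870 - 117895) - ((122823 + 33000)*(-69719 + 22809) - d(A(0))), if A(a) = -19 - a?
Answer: 7309683886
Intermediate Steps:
(144870 - 117895) - ((122823 + 33000)*(-69719 + 22809) - d(A(0))) = (144870 - 117895) - ((122823 + 33000)*(-69719 + 22809) - (-19 - 1*0)) = 26975 - (155823*(-46910) - (-19 + 0)) = 26975 - (-7309656930 - 1*(-19)) = 26975 - (-7309656930 + 19) = 26975 - 1*(-7309656911) = 26975 + 7309656911 = 7309683886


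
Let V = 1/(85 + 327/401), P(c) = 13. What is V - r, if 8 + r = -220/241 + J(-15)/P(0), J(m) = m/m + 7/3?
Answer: 2803598143/323438388 ≈ 8.6681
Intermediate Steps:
J(m) = 10/3 (J(m) = 1 + 7*(⅓) = 1 + 7/3 = 10/3)
V = 401/34412 (V = 1/(85 + 327*(1/401)) = 1/(85 + 327/401) = 1/(34412/401) = 401/34412 ≈ 0.011653)
r = -81362/9399 (r = -8 + (-220/241 + (10/3)/13) = -8 + (-220*1/241 + (10/3)*(1/13)) = -8 + (-220/241 + 10/39) = -8 - 6170/9399 = -81362/9399 ≈ -8.6564)
V - r = 401/34412 - 1*(-81362/9399) = 401/34412 + 81362/9399 = 2803598143/323438388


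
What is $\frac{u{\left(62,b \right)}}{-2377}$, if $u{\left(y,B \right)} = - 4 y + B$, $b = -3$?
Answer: $\frac{251}{2377} \approx 0.1056$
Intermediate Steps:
$u{\left(y,B \right)} = B - 4 y$
$\frac{u{\left(62,b \right)}}{-2377} = \frac{-3 - 248}{-2377} = \left(-3 - 248\right) \left(- \frac{1}{2377}\right) = \left(-251\right) \left(- \frac{1}{2377}\right) = \frac{251}{2377}$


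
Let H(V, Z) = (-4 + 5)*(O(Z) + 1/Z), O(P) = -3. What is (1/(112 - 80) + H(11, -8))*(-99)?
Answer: 9801/32 ≈ 306.28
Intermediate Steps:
H(V, Z) = -3 + 1/Z (H(V, Z) = (-4 + 5)*(-3 + 1/Z) = 1*(-3 + 1/Z) = -3 + 1/Z)
(1/(112 - 80) + H(11, -8))*(-99) = (1/(112 - 80) + (-3 + 1/(-8)))*(-99) = (1/32 + (-3 - ⅛))*(-99) = (1/32 - 25/8)*(-99) = -99/32*(-99) = 9801/32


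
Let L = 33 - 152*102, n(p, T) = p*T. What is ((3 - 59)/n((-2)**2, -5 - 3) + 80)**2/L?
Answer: -11881/27504 ≈ -0.43197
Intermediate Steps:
n(p, T) = T*p
L = -15471 (L = 33 - 15504 = -15471)
((3 - 59)/n((-2)**2, -5 - 3) + 80)**2/L = ((3 - 59)/(((-5 - 3)*(-2)**2)) + 80)**2/(-15471) = (-56/((-8*4)) + 80)**2*(-1/15471) = (-56/(-32) + 80)**2*(-1/15471) = (-56*(-1/32) + 80)**2*(-1/15471) = (7/4 + 80)**2*(-1/15471) = (327/4)**2*(-1/15471) = (106929/16)*(-1/15471) = -11881/27504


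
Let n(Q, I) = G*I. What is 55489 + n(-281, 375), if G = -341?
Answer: -72386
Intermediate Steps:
n(Q, I) = -341*I
55489 + n(-281, 375) = 55489 - 341*375 = 55489 - 127875 = -72386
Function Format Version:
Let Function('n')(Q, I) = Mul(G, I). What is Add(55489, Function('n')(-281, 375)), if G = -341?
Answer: -72386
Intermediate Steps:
Function('n')(Q, I) = Mul(-341, I)
Add(55489, Function('n')(-281, 375)) = Add(55489, Mul(-341, 375)) = Add(55489, -127875) = -72386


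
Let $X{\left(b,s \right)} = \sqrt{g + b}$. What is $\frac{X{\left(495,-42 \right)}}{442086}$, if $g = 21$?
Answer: $\frac{\sqrt{129}}{221043} \approx 5.1383 \cdot 10^{-5}$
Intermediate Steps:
$X{\left(b,s \right)} = \sqrt{21 + b}$
$\frac{X{\left(495,-42 \right)}}{442086} = \frac{\sqrt{21 + 495}}{442086} = \sqrt{516} \cdot \frac{1}{442086} = 2 \sqrt{129} \cdot \frac{1}{442086} = \frac{\sqrt{129}}{221043}$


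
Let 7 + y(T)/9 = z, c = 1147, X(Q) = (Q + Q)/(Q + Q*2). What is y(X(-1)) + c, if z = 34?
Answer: 1390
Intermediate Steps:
X(Q) = ⅔ (X(Q) = (2*Q)/(Q + 2*Q) = (2*Q)/((3*Q)) = (2*Q)*(1/(3*Q)) = ⅔)
y(T) = 243 (y(T) = -63 + 9*34 = -63 + 306 = 243)
y(X(-1)) + c = 243 + 1147 = 1390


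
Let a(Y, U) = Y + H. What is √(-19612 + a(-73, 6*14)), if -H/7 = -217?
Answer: I*√18166 ≈ 134.78*I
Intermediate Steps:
H = 1519 (H = -7*(-217) = 1519)
a(Y, U) = 1519 + Y (a(Y, U) = Y + 1519 = 1519 + Y)
√(-19612 + a(-73, 6*14)) = √(-19612 + (1519 - 73)) = √(-19612 + 1446) = √(-18166) = I*√18166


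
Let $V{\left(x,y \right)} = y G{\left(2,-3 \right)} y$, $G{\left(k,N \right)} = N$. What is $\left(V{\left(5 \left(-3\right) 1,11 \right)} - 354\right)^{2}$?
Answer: $514089$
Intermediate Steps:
$V{\left(x,y \right)} = - 3 y^{2}$ ($V{\left(x,y \right)} = y \left(-3\right) y = - 3 y y = - 3 y^{2}$)
$\left(V{\left(5 \left(-3\right) 1,11 \right)} - 354\right)^{2} = \left(- 3 \cdot 11^{2} - 354\right)^{2} = \left(\left(-3\right) 121 - 354\right)^{2} = \left(-363 - 354\right)^{2} = \left(-717\right)^{2} = 514089$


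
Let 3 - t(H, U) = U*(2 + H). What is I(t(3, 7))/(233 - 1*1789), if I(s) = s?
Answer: 8/389 ≈ 0.020566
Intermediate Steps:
t(H, U) = 3 - U*(2 + H)
I(t(3, 7))/(233 - 1*1789) = (3 - 2*7 - 1*3*7)/(233 - 1*1789) = (3 - 14 - 21)/(233 - 1789) = -32/(-1556) = -32*(-1/1556) = 8/389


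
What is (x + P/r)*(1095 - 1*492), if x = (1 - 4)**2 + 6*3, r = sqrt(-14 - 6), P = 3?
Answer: 16281 - 1809*I*sqrt(5)/10 ≈ 16281.0 - 404.5*I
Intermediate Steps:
r = 2*I*sqrt(5) (r = sqrt(-20) = 2*I*sqrt(5) ≈ 4.4721*I)
x = 27 (x = (-3)**2 + 18 = 9 + 18 = 27)
(x + P/r)*(1095 - 1*492) = (27 + 3/(2*I*sqrt(5)))*(1095 - 1*492) = (27 - I*sqrt(5)/10*3)*(1095 - 492) = (27 - 3*I*sqrt(5)/10)*603 = 16281 - 1809*I*sqrt(5)/10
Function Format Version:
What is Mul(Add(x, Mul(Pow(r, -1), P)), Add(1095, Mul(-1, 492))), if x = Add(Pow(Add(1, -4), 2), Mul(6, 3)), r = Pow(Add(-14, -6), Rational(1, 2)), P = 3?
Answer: Add(16281, Mul(Rational(-1809, 10), I, Pow(5, Rational(1, 2)))) ≈ Add(16281., Mul(-404.50, I))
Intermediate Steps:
r = Mul(2, I, Pow(5, Rational(1, 2))) (r = Pow(-20, Rational(1, 2)) = Mul(2, I, Pow(5, Rational(1, 2))) ≈ Mul(4.4721, I))
x = 27 (x = Add(Pow(-3, 2), 18) = Add(9, 18) = 27)
Mul(Add(x, Mul(Pow(r, -1), P)), Add(1095, Mul(-1, 492))) = Mul(Add(27, Mul(Pow(Mul(2, I, Pow(5, Rational(1, 2))), -1), 3)), Add(1095, Mul(-1, 492))) = Mul(Add(27, Mul(Mul(Rational(-1, 10), I, Pow(5, Rational(1, 2))), 3)), Add(1095, -492)) = Mul(Add(27, Mul(Rational(-3, 10), I, Pow(5, Rational(1, 2)))), 603) = Add(16281, Mul(Rational(-1809, 10), I, Pow(5, Rational(1, 2))))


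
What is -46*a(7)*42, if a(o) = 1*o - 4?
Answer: -5796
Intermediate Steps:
a(o) = -4 + o (a(o) = o - 4 = -4 + o)
-46*a(7)*42 = -46*(-4 + 7)*42 = -46*3*42 = -138*42 = -5796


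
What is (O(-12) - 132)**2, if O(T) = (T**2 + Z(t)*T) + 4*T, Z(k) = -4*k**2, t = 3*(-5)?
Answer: 115863696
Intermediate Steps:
t = -15
O(T) = T**2 - 896*T (O(T) = (T**2 + (-4*(-15)**2)*T) + 4*T = (T**2 + (-4*225)*T) + 4*T = (T**2 - 900*T) + 4*T = T**2 - 896*T)
(O(-12) - 132)**2 = (-12*(-896 - 12) - 132)**2 = (-12*(-908) - 132)**2 = (10896 - 132)**2 = 10764**2 = 115863696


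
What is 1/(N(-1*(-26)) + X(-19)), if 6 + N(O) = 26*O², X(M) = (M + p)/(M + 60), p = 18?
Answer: 41/720369 ≈ 5.6915e-5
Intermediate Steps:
X(M) = (18 + M)/(60 + M) (X(M) = (M + 18)/(M + 60) = (18 + M)/(60 + M))
N(O) = -6 + 26*O²
1/(N(-1*(-26)) + X(-19)) = 1/((-6 + 26*(-1*(-26))²) + (18 - 19)/(60 - 19)) = 1/((-6 + 26*26²) - 1/41) = 1/((-6 + 26*676) + (1/41)*(-1)) = 1/((-6 + 17576) - 1/41) = 1/(17570 - 1/41) = 1/(720369/41) = 41/720369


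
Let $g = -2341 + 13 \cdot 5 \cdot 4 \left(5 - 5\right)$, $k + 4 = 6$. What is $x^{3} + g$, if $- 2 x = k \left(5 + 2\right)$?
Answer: $-2684$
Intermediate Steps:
$k = 2$ ($k = -4 + 6 = 2$)
$g = -2341$ ($g = -2341 + 65 \cdot 4 \cdot 0 = -2341 + 65 \cdot 0 = -2341 + 0 = -2341$)
$x = -7$ ($x = - \frac{2 \left(5 + 2\right)}{2} = - \frac{2 \cdot 7}{2} = \left(- \frac{1}{2}\right) 14 = -7$)
$x^{3} + g = \left(-7\right)^{3} - 2341 = -343 - 2341 = -2684$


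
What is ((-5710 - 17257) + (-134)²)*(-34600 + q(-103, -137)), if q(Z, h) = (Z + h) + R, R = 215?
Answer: 173505875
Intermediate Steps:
q(Z, h) = 215 + Z + h (q(Z, h) = (Z + h) + 215 = 215 + Z + h)
((-5710 - 17257) + (-134)²)*(-34600 + q(-103, -137)) = ((-5710 - 17257) + (-134)²)*(-34600 + (215 - 103 - 137)) = (-22967 + 17956)*(-34600 - 25) = -5011*(-34625) = 173505875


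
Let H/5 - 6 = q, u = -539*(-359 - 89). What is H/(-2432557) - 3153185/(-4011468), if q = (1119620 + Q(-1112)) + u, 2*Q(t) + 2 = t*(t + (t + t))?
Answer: -56832358207375/9758124563676 ≈ -5.8241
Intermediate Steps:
u = 241472 (u = -539*(-448) = 241472)
Q(t) = -1 + 3*t**2/2 (Q(t) = -1 + (t*(t + (t + t)))/2 = -1 + (t*(t + 2*t))/2 = -1 + (t*(3*t))/2 = -1 + (3*t**2)/2 = -1 + 3*t**2/2)
q = 3215907 (q = (1119620 + (-1 + (3/2)*(-1112)**2)) + 241472 = (1119620 + (-1 + (3/2)*1236544)) + 241472 = (1119620 + (-1 + 1854816)) + 241472 = (1119620 + 1854815) + 241472 = 2974435 + 241472 = 3215907)
H = 16079565 (H = 30 + 5*3215907 = 30 + 16079535 = 16079565)
H/(-2432557) - 3153185/(-4011468) = 16079565/(-2432557) - 3153185/(-4011468) = 16079565*(-1/2432557) - 3153185*(-1/4011468) = -16079565/2432557 + 3153185/4011468 = -56832358207375/9758124563676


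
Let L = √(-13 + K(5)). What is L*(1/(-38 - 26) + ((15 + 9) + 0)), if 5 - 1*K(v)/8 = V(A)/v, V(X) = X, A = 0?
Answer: 4605*√3/64 ≈ 124.63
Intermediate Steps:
K(v) = 40 (K(v) = 40 - 0/v = 40 - 8*0 = 40 + 0 = 40)
L = 3*√3 (L = √(-13 + 40) = √27 = 3*√3 ≈ 5.1962)
L*(1/(-38 - 26) + ((15 + 9) + 0)) = (3*√3)*(1/(-38 - 26) + ((15 + 9) + 0)) = (3*√3)*(1/(-64) + (24 + 0)) = (3*√3)*(-1/64 + 24) = (3*√3)*(1535/64) = 4605*√3/64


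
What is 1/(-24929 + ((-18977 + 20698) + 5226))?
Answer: -1/17982 ≈ -5.5611e-5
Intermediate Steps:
1/(-24929 + ((-18977 + 20698) + 5226)) = 1/(-24929 + (1721 + 5226)) = 1/(-24929 + 6947) = 1/(-17982) = -1/17982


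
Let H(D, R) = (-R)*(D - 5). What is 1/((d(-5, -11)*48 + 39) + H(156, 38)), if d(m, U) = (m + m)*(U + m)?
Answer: 1/1981 ≈ 0.00050480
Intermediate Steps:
d(m, U) = 2*m*(U + m) (d(m, U) = (2*m)*(U + m) = 2*m*(U + m))
H(D, R) = -R*(-5 + D) (H(D, R) = (-R)*(-5 + D) = -R*(-5 + D))
1/((d(-5, -11)*48 + 39) + H(156, 38)) = 1/(((2*(-5)*(-11 - 5))*48 + 39) + 38*(5 - 1*156)) = 1/(((2*(-5)*(-16))*48 + 39) + 38*(5 - 156)) = 1/((160*48 + 39) + 38*(-151)) = 1/((7680 + 39) - 5738) = 1/(7719 - 5738) = 1/1981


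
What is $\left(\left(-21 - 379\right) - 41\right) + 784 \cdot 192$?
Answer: $150087$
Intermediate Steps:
$\left(\left(-21 - 379\right) - 41\right) + 784 \cdot 192 = \left(-400 - 41\right) + 150528 = -441 + 150528 = 150087$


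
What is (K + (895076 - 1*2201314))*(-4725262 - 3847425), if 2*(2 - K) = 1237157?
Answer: 33001664483123/2 ≈ 1.6501e+13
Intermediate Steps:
K = -1237153/2 (K = 2 - ½*1237157 = 2 - 1237157/2 = -1237153/2 ≈ -6.1858e+5)
(K + (895076 - 1*2201314))*(-4725262 - 3847425) = (-1237153/2 + (895076 - 1*2201314))*(-4725262 - 3847425) = (-1237153/2 + (895076 - 2201314))*(-8572687) = (-1237153/2 - 1306238)*(-8572687) = -3849629/2*(-8572687) = 33001664483123/2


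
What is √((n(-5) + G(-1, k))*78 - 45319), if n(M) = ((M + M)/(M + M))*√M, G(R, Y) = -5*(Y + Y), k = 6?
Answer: √(-49999 + 78*I*√5) ≈ 0.39 + 223.6*I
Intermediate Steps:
G(R, Y) = -10*Y
n(M) = √M (n(M) = ((2*M)/((2*M)))*√M = ((2*M)*(1/(2*M)))*√M = 1*√M = √M)
√((n(-5) + G(-1, k))*78 - 45319) = √((√(-5) - 10*6)*78 - 45319) = √((I*√5 - 60)*78 - 45319) = √((-60 + I*√5)*78 - 45319) = √((-4680 + 78*I*√5) - 45319) = √(-49999 + 78*I*√5)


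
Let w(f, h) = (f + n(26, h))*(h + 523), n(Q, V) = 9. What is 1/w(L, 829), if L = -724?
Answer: -1/966680 ≈ -1.0345e-6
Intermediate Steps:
w(f, h) = (9 + f)*(523 + h) (w(f, h) = (f + 9)*(h + 523) = (9 + f)*(523 + h))
1/w(L, 829) = 1/(4707 + 9*829 + 523*(-724) - 724*829) = 1/(4707 + 7461 - 378652 - 600196) = 1/(-966680) = -1/966680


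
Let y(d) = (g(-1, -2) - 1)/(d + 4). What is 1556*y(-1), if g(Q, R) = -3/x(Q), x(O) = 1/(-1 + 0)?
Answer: 3112/3 ≈ 1037.3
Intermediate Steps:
x(O) = -1 (x(O) = 1/(-1) = -1)
g(Q, R) = 3 (g(Q, R) = -3/(-1) = -3*(-1) = 3)
y(d) = 2/(4 + d) (y(d) = (3 - 1)/(d + 4) = 2/(4 + d))
1556*y(-1) = 1556*(2/(4 - 1)) = 1556*(2/3) = 3112/3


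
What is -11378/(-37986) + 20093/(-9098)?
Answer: -329867827/172798314 ≈ -1.9090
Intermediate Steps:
-11378/(-37986) + 20093/(-9098) = -11378*(-1/37986) + 20093*(-1/9098) = 5689/18993 - 20093/9098 = -329867827/172798314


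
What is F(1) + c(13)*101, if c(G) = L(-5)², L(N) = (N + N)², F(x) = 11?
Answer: 1010011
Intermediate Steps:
L(N) = 4*N² (L(N) = (2*N)² = 4*N²)
c(G) = 10000 (c(G) = (4*(-5)²)² = (4*25)² = 100² = 10000)
F(1) + c(13)*101 = 11 + 10000*101 = 11 + 1010000 = 1010011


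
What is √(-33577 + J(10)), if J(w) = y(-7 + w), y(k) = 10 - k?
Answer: 3*I*√3730 ≈ 183.22*I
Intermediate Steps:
J(w) = 17 - w (J(w) = 10 - (-7 + w) = 10 + (7 - w) = 17 - w)
√(-33577 + J(10)) = √(-33577 + (17 - 1*10)) = √(-33577 + (17 - 10)) = √(-33577 + 7) = √(-33570) = 3*I*√3730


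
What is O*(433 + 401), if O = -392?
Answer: -326928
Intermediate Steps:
O*(433 + 401) = -392*(433 + 401) = -392*834 = -326928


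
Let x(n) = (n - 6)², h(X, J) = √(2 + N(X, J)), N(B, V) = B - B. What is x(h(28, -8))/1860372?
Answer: (6 - √2)²/1860372 ≈ 1.1304e-5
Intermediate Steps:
N(B, V) = 0
h(X, J) = √2 (h(X, J) = √(2 + 0) = √2)
x(n) = (-6 + n)²
x(h(28, -8))/1860372 = (-6 + √2)²/1860372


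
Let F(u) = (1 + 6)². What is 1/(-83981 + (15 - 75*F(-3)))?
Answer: -1/87641 ≈ -1.1410e-5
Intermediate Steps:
F(u) = 49 (F(u) = 7² = 49)
1/(-83981 + (15 - 75*F(-3))) = 1/(-83981 + (15 - 75*49)) = 1/(-83981 + (15 - 3675)) = 1/(-83981 - 3660) = 1/(-87641) = -1/87641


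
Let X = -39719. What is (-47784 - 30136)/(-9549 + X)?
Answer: 19480/12317 ≈ 1.5816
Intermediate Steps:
(-47784 - 30136)/(-9549 + X) = (-47784 - 30136)/(-9549 - 39719) = -77920/(-49268) = -77920*(-1/49268) = 19480/12317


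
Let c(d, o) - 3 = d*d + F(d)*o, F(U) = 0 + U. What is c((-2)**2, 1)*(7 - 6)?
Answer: 23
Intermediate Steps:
F(U) = U
c(d, o) = 3 + d**2 + d*o (c(d, o) = 3 + (d*d + d*o) = 3 + (d**2 + d*o) = 3 + d**2 + d*o)
c((-2)**2, 1)*(7 - 6) = (3 + ((-2)**2)**2 + (-2)**2*1)*(7 - 6) = (3 + 4**2 + 4*1)*1 = (3 + 16 + 4)*1 = 23*1 = 23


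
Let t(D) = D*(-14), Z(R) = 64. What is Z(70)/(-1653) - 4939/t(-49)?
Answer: -8208071/1133958 ≈ -7.2384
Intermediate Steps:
t(D) = -14*D
Z(70)/(-1653) - 4939/t(-49) = 64/(-1653) - 4939/((-14*(-49))) = 64*(-1/1653) - 4939/686 = -64/1653 - 4939*1/686 = -64/1653 - 4939/686 = -8208071/1133958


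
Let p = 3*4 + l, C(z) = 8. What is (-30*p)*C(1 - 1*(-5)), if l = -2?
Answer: -2400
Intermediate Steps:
p = 10 (p = 3*4 - 2 = 12 - 2 = 10)
(-30*p)*C(1 - 1*(-5)) = -30*10*8 = -300*8 = -2400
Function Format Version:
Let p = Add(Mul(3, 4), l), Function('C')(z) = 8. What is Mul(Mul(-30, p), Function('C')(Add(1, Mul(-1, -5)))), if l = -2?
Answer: -2400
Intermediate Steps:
p = 10 (p = Add(Mul(3, 4), -2) = Add(12, -2) = 10)
Mul(Mul(-30, p), Function('C')(Add(1, Mul(-1, -5)))) = Mul(Mul(-30, 10), 8) = Mul(-300, 8) = -2400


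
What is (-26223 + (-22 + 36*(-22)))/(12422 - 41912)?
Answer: 27037/29490 ≈ 0.91682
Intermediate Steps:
(-26223 + (-22 + 36*(-22)))/(12422 - 41912) = (-26223 + (-22 - 792))/(-29490) = (-26223 - 814)*(-1/29490) = -27037*(-1/29490) = 27037/29490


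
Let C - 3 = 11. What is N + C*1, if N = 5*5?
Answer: 39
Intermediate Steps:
C = 14 (C = 3 + 11 = 14)
N = 25
N + C*1 = 25 + 14*1 = 25 + 14 = 39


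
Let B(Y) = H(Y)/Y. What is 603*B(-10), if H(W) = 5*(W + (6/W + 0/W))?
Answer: 31959/10 ≈ 3195.9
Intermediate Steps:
H(W) = 5*W + 30/W (H(W) = 5*(W + (6/W + 0)) = 5*(W + 6/W) = 5*W + 30/W)
B(Y) = (5*Y + 30/Y)/Y
603*B(-10) = 603*(5 + 30/(-10)²) = 603*(5 + 30*(1/100)) = 603*(5 + 3/10) = 603*(53/10) = 31959/10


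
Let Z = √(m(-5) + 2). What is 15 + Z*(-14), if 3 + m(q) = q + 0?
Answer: 15 - 14*I*√6 ≈ 15.0 - 34.293*I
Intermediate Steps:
m(q) = -3 + q (m(q) = -3 + (q + 0) = -3 + q)
Z = I*√6 (Z = √((-3 - 5) + 2) = √(-8 + 2) = √(-6) = I*√6 ≈ 2.4495*I)
15 + Z*(-14) = 15 + (I*√6)*(-14) = 15 - 14*I*√6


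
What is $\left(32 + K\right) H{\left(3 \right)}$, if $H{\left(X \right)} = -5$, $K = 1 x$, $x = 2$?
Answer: $-170$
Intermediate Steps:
$K = 2$ ($K = 1 \cdot 2 = 2$)
$\left(32 + K\right) H{\left(3 \right)} = \left(32 + 2\right) \left(-5\right) = 34 \left(-5\right) = -170$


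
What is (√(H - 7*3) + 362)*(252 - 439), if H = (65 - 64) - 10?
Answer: -67694 - 187*I*√30 ≈ -67694.0 - 1024.2*I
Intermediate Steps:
H = -9 (H = 1 - 10 = -9)
(√(H - 7*3) + 362)*(252 - 439) = (√(-9 - 7*3) + 362)*(252 - 439) = (√(-9 - 21) + 362)*(-187) = (√(-30) + 362)*(-187) = (I*√30 + 362)*(-187) = (362 + I*√30)*(-187) = -67694 - 187*I*√30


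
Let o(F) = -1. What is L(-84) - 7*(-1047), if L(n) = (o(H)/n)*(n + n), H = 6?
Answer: 7327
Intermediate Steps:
L(n) = -2 (L(n) = (-1/n)*(n + n) = (-1/n)*(2*n) = -2)
L(-84) - 7*(-1047) = -2 - 7*(-1047) = -2 + 7329 = 7327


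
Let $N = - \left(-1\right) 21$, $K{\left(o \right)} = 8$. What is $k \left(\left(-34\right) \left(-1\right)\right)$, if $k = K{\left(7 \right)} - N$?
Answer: $-442$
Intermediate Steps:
$N = 21$ ($N = \left(-1\right) \left(-21\right) = 21$)
$k = -13$ ($k = 8 - 21 = -13$)
$k \left(\left(-34\right) \left(-1\right)\right) = - 13 \left(\left(-34\right) \left(-1\right)\right) = \left(-13\right) 34 = -442$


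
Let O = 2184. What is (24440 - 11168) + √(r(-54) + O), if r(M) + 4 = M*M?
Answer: 13272 + 14*√26 ≈ 13343.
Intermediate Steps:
r(M) = -4 + M² (r(M) = -4 + M*M = -4 + M²)
(24440 - 11168) + √(r(-54) + O) = (24440 - 11168) + √((-4 + (-54)²) + 2184) = 13272 + √((-4 + 2916) + 2184) = 13272 + √(2912 + 2184) = 13272 + √5096 = 13272 + 14*√26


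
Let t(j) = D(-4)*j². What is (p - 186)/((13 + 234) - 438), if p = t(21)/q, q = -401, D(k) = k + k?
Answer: 71058/76591 ≈ 0.92776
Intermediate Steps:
D(k) = 2*k
t(j) = -8*j² (t(j) = (2*(-4))*j² = -8*j²)
p = 3528/401 (p = -8*21²/(-401) = -8*441*(-1/401) = -3528*(-1/401) = 3528/401 ≈ 8.7980)
(p - 186)/((13 + 234) - 438) = (3528/401 - 186)/((13 + 234) - 438) = -71058/(401*(247 - 438)) = -71058/401/(-191) = -71058/401*(-1/191) = 71058/76591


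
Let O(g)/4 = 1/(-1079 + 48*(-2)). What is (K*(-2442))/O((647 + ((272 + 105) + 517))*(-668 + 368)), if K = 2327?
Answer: 3338488725/2 ≈ 1.6692e+9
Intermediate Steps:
O(g) = -4/1175 (O(g) = 4/(-1079 + 48*(-2)) = 4/(-1079 - 96) = 4/(-1175) = 4*(-1/1175) = -4/1175)
(K*(-2442))/O((647 + ((272 + 105) + 517))*(-668 + 368)) = (2327*(-2442))/(-4/1175) = -5682534*(-1175/4) = 3338488725/2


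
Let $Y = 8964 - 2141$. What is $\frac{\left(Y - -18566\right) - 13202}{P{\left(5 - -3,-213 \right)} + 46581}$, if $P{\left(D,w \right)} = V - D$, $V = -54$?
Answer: $\frac{12187}{46519} \approx 0.26198$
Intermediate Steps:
$Y = 6823$ ($Y = 8964 - 2141 = 6823$)
$P{\left(D,w \right)} = -54 - D$
$\frac{\left(Y - -18566\right) - 13202}{P{\left(5 - -3,-213 \right)} + 46581} = \frac{\left(6823 - -18566\right) - 13202}{\left(-54 - \left(5 - -3\right)\right) + 46581} = \frac{\left(6823 + 18566\right) - 13202}{\left(-54 - \left(5 + 3\right)\right) + 46581} = \frac{25389 - 13202}{\left(-54 - 8\right) + 46581} = \frac{12187}{\left(-54 - 8\right) + 46581} = \frac{12187}{-62 + 46581} = \frac{12187}{46519}$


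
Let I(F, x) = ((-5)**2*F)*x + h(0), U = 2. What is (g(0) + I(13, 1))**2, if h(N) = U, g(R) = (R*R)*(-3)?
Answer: 106929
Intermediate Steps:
g(R) = -3*R**2 (g(R) = R**2*(-3) = -3*R**2)
h(N) = 2
I(F, x) = 2 + 25*F*x (I(F, x) = ((-5)**2*F)*x + 2 = (25*F)*x + 2 = 25*F*x + 2 = 2 + 25*F*x)
(g(0) + I(13, 1))**2 = (-3*0**2 + (2 + 25*13*1))**2 = (-3*0 + (2 + 325))**2 = (0 + 327)**2 = 327**2 = 106929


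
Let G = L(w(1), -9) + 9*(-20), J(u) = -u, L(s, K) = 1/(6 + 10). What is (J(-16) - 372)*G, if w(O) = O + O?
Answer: 256231/4 ≈ 64058.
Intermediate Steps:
w(O) = 2*O
L(s, K) = 1/16
G = -2879/16 (G = 1/16 + 9*(-20) = 1/16 - 180 = -2879/16 ≈ -179.94)
(J(-16) - 372)*G = (-1*(-16) - 372)*(-2879/16) = (16 - 372)*(-2879/16) = -356*(-2879/16) = 256231/4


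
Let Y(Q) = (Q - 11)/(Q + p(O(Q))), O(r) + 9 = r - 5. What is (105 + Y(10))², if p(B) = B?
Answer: 395641/36 ≈ 10990.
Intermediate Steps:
O(r) = -14 + r (O(r) = -9 + (r - 5) = -9 + (-5 + r) = -14 + r)
Y(Q) = (-11 + Q)/(-14 + 2*Q) (Y(Q) = (Q - 11)/(Q + (-14 + Q)) = (-11 + Q)/(-14 + 2*Q))
(105 + Y(10))² = (105 + (-11 + 10)/(2*(-7 + 10)))² = (105 + (½)*(-1)/3)² = (105 + (½)*(⅓)*(-1))² = (105 - ⅙)² = (629/6)² = 395641/36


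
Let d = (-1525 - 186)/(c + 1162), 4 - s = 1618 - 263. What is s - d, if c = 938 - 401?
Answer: -2293638/1699 ≈ -1350.0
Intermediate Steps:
c = 537
s = -1351 (s = 4 - (1618 - 263) = 4 - 1*1355 = 4 - 1355 = -1351)
d = -1711/1699 (d = (-1525 - 186)/(537 + 1162) = -1711/1699 ≈ -1.0071)
s - d = -1351 - 1*(-1711/1699) = -1351 + 1711/1699 = -2293638/1699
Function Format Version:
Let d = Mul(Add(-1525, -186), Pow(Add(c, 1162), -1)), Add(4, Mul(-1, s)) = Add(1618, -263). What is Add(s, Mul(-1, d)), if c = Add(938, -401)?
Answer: Rational(-2293638, 1699) ≈ -1350.0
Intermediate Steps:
c = 537
s = -1351 (s = Add(4, Mul(-1, Add(1618, -263))) = Add(4, Mul(-1, 1355)) = Add(4, -1355) = -1351)
d = Rational(-1711, 1699) (d = Mul(Add(-1525, -186), Pow(Add(537, 1162), -1)) = Mul(-1711, Pow(1699, -1)) = Mul(-1711, Rational(1, 1699)) = Rational(-1711, 1699) ≈ -1.0071)
Add(s, Mul(-1, d)) = Add(-1351, Mul(-1, Rational(-1711, 1699))) = Add(-1351, Rational(1711, 1699)) = Rational(-2293638, 1699)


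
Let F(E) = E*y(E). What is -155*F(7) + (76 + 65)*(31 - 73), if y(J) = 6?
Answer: -12432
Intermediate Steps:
F(E) = 6*E (F(E) = E*6 = 6*E)
-155*F(7) + (76 + 65)*(31 - 73) = -930*7 + (76 + 65)*(31 - 73) = -155*42 + 141*(-42) = -6510 - 5922 = -12432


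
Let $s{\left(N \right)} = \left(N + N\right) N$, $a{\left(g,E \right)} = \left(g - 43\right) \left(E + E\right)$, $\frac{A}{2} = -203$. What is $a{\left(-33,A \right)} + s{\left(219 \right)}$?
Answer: $157634$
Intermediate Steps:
$A = -406$ ($A = 2 \left(-203\right) = -406$)
$a{\left(g,E \right)} = 2 E \left(-43 + g\right)$ ($a{\left(g,E \right)} = \left(-43 + g\right) 2 E = 2 E \left(-43 + g\right)$)
$s{\left(N \right)} = 2 N^{2}$ ($s{\left(N \right)} = 2 N N = 2 N^{2}$)
$a{\left(-33,A \right)} + s{\left(219 \right)} = 2 \left(-406\right) \left(-43 - 33\right) + 2 \cdot 219^{2} = 2 \left(-406\right) \left(-76\right) + 2 \cdot 47961 = 61712 + 95922 = 157634$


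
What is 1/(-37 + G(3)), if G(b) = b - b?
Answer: -1/37 ≈ -0.027027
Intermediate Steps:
G(b) = 0
1/(-37 + G(3)) = 1/(-37 + 0) = 1/(-37) = -1/37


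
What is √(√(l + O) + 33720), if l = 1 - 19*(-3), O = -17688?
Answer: √(33720 + I*√17630) ≈ 183.63 + 0.3615*I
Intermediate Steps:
l = 58 (l = 1 + 57 = 58)
√(√(l + O) + 33720) = √(√(58 - 17688) + 33720) = √(√(-17630) + 33720) = √(I*√17630 + 33720) = √(33720 + I*√17630)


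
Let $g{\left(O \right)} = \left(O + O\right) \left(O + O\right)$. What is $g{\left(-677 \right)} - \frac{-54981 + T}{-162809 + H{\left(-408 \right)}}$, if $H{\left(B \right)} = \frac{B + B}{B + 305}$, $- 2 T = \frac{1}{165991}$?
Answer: $\frac{10205781962482466103}{5566843818802} \approx 1.8333 \cdot 10^{6}$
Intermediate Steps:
$T = - \frac{1}{331982}$ ($T = - \frac{1}{2 \cdot 165991} = \left(- \frac{1}{2}\right) \frac{1}{165991} = - \frac{1}{331982} \approx -3.0122 \cdot 10^{-6}$)
$g{\left(O \right)} = 4 O^{2}$ ($g{\left(O \right)} = 2 O 2 O = 4 O^{2}$)
$H{\left(B \right)} = \frac{2 B}{305 + B}$
$g{\left(-677 \right)} - \frac{-54981 + T}{-162809 + H{\left(-408 \right)}} = 4 \left(-677\right)^{2} - \frac{-54981 - \frac{1}{331982}}{-162809 + 2 \left(-408\right) \frac{1}{305 - 408}} = 4 \cdot 458329 - - \frac{18252702343}{331982 \left(-162809 + 2 \left(-408\right) \frac{1}{-103}\right)} = 1833316 - - \frac{18252702343}{331982 \left(-162809 + 2 \left(-408\right) \left(- \frac{1}{103}\right)\right)} = 1833316 - - \frac{18252702343}{331982 \left(-162809 + \frac{816}{103}\right)} = 1833316 - - \frac{18252702343}{331982 \left(- \frac{16768511}{103}\right)} = 1833316 - \left(- \frac{18252702343}{331982}\right) \left(- \frac{103}{16768511}\right) = 1833316 - \frac{1880028341329}{5566843818802} = \frac{10205781962482466103}{5566843818802}$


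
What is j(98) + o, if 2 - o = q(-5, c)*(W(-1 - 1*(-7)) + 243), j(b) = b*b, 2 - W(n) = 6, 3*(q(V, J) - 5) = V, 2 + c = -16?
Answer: 26428/3 ≈ 8809.3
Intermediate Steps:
c = -18 (c = -2 - 16 = -18)
q(V, J) = 5 + V/3
W(n) = -4 (W(n) = 2 - 1*6 = 2 - 6 = -4)
j(b) = b²
o = -2384/3 (o = 2 - (5 + (⅓)*(-5))*(-4 + 243) = 2 - (5 - 5/3)*239 = 2 - 10*239/3 = 2 - 1*2390/3 = 2 - 2390/3 = -2384/3 ≈ -794.67)
j(98) + o = 98² - 2384/3 = 9604 - 2384/3 = 26428/3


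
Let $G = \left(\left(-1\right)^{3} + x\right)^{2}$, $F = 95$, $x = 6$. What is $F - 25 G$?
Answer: $-530$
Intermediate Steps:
$G = 25$ ($G = \left(\left(-1\right)^{3} + 6\right)^{2} = \left(-1 + 6\right)^{2} = 5^{2} = 25$)
$F - 25 G = 95 - 625 = -530$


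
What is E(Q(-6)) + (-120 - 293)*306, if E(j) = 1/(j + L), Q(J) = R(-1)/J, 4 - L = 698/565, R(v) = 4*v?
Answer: -735012753/5816 ≈ -1.2638e+5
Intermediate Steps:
L = 1562/565 (L = 4 - 698/565 = 1562/565 ≈ 2.7646)
Q(J) = -4/J (Q(J) = (4*(-1))/J = -4/J)
E(j) = 1/(1562/565 + j) (E(j) = 1/(j + 1562/565) = 1/(1562/565 + j))
E(Q(-6)) + (-120 - 293)*306 = 565/(1562 + 565*(-4/(-6))) + (-120 - 293)*306 = 565/(1562 + 565*(-4*(-⅙))) - 413*306 = 565/(1562 + 565*(⅔)) - 126378 = 565/(1562 + 1130/3) - 126378 = 565/(5816/3) - 126378 = 565*(3/5816) - 126378 = 1695/5816 - 126378 = -735012753/5816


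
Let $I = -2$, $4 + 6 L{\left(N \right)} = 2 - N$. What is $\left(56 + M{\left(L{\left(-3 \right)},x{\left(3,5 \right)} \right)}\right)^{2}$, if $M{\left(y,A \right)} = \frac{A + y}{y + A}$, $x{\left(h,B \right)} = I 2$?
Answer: $3249$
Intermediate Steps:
$L{\left(N \right)} = - \frac{1}{3} - \frac{N}{6}$ ($L{\left(N \right)} = - \frac{2}{3} + \frac{2 - N}{6} = - \frac{2}{3} - \left(- \frac{1}{3} + \frac{N}{6}\right) = - \frac{1}{3} - \frac{N}{6}$)
$x{\left(h,B \right)} = -4$ ($x{\left(h,B \right)} = \left(-2\right) 2 = -4$)
$M{\left(y,A \right)} = 1$ ($M{\left(y,A \right)} = \frac{A + y}{A + y} = 1$)
$\left(56 + M{\left(L{\left(-3 \right)},x{\left(3,5 \right)} \right)}\right)^{2} = \left(56 + 1\right)^{2} = 57^{2} = 3249$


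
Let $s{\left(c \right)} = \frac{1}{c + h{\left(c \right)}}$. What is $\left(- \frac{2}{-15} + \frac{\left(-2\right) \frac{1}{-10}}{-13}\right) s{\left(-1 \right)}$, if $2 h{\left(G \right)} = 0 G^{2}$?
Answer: $- \frac{23}{195} \approx -0.11795$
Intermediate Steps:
$h{\left(G \right)} = 0$ ($h{\left(G \right)} = \frac{0 G^{2}}{2} = \frac{1}{2} \cdot 0 = 0$)
$s{\left(c \right)} = \frac{1}{c}$ ($s{\left(c \right)} = \frac{1}{c + 0} = \frac{1}{c}$)
$\left(- \frac{2}{-15} + \frac{\left(-2\right) \frac{1}{-10}}{-13}\right) s{\left(-1 \right)} = \frac{- \frac{2}{-15} + \frac{\left(-2\right) \frac{1}{-10}}{-13}}{-1} = \left(\left(-2\right) \left(- \frac{1}{15}\right) + \left(-2\right) \left(- \frac{1}{10}\right) \left(- \frac{1}{13}\right)\right) \left(-1\right) = \left(\frac{2}{15} + \frac{1}{5} \left(- \frac{1}{13}\right)\right) \left(-1\right) = \left(\frac{2}{15} - \frac{1}{65}\right) \left(-1\right) = \frac{23}{195} \left(-1\right) = - \frac{23}{195}$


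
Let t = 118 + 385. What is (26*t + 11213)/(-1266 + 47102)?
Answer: 24291/45836 ≈ 0.52995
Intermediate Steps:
t = 503
(26*t + 11213)/(-1266 + 47102) = (26*503 + 11213)/(-1266 + 47102) = (13078 + 11213)/45836 = 24291*(1/45836) = 24291/45836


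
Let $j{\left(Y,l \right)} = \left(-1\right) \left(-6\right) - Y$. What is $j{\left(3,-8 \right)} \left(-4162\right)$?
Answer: $-12486$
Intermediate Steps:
$j{\left(Y,l \right)} = 6 - Y$
$j{\left(3,-8 \right)} \left(-4162\right) = \left(6 - 3\right) \left(-4162\right) = 3 \left(-4162\right) = -12486$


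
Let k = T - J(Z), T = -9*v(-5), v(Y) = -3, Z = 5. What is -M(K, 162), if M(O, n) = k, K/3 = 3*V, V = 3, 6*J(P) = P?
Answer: -157/6 ≈ -26.167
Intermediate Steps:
J(P) = P/6
T = 27 (T = -9*(-3) = 27)
K = 27 (K = 3*(3*3) = 3*9 = 27)
k = 157/6 (k = 27 - 5/6 = 157/6 ≈ 26.167)
M(O, n) = 157/6
-M(K, 162) = -1*157/6 = -157/6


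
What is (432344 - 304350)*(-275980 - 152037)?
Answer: -54783607898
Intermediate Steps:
(432344 - 304350)*(-275980 - 152037) = 127994*(-428017) = -54783607898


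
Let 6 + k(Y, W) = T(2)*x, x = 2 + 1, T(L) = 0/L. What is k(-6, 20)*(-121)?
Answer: 726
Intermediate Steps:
T(L) = 0
x = 3
k(Y, W) = -6 (k(Y, W) = -6 + 0*3 = -6 + 0 = -6)
k(-6, 20)*(-121) = -6*(-121) = 726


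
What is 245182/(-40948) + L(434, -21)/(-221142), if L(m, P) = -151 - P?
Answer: -13553678651/2263830654 ≈ -5.9871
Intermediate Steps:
245182/(-40948) + L(434, -21)/(-221142) = 245182/(-40948) + (-151 - 1*(-21))/(-221142) = 245182*(-1/40948) + (-151 + 21)*(-1/221142) = -122591/20474 - 130*(-1/221142) = -122591/20474 + 65/110571 = -13553678651/2263830654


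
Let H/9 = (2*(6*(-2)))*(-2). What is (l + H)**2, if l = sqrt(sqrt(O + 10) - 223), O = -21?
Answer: (432 + sqrt(-223 + I*sqrt(11)))**2 ≈ 1.865e+5 + 12906.0*I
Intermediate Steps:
H = 432 (H = 9*((2*(6*(-2)))*(-2)) = 9*((2*(-12))*(-2)) = 9*(-24*(-2)) = 9*48 = 432)
l = sqrt(-223 + I*sqrt(11)) (l = sqrt(sqrt(-21 + 10) - 223) = sqrt(sqrt(-11) - 223) = sqrt(I*sqrt(11) - 223) = sqrt(-223 + I*sqrt(11)) ≈ 0.111 + 14.934*I)
(l + H)**2 = (sqrt(-223 + I*sqrt(11)) + 432)**2 = (432 + sqrt(-223 + I*sqrt(11)))**2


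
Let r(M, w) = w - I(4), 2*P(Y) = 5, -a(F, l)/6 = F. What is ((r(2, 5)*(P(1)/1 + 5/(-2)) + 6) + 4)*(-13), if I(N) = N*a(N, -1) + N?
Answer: -130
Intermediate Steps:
a(F, l) = -6*F
P(Y) = 5/2 (P(Y) = (½)*5 = 5/2)
I(N) = N - 6*N² (I(N) = N*(-6*N) + N = -6*N² + N = N - 6*N²)
r(M, w) = 92 + w (r(M, w) = w - 4*(1 - 6*4) = w - 4*(1 - 24) = w - 4*(-23) = w - 1*(-92) = w + 92 = 92 + w)
((r(2, 5)*(P(1)/1 + 5/(-2)) + 6) + 4)*(-13) = (((92 + 5)*((5/2)/1 + 5/(-2)) + 6) + 4)*(-13) = ((97*((5/2)*1 + 5*(-½)) + 6) + 4)*(-13) = ((97*(5/2 - 5/2) + 6) + 4)*(-13) = ((97*0 + 6) + 4)*(-13) = ((0 + 6) + 4)*(-13) = (6 + 4)*(-13) = 10*(-13) = -130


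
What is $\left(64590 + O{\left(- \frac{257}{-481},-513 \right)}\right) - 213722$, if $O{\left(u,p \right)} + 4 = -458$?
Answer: $-149594$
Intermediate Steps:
$O{\left(u,p \right)} = -462$ ($O{\left(u,p \right)} = -4 - 458 = -462$)
$\left(64590 + O{\left(- \frac{257}{-481},-513 \right)}\right) - 213722 = \left(64590 - 462\right) - 213722 = 64128 - 213722 = -149594$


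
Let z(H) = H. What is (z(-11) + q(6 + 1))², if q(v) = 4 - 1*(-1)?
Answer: 36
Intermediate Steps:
q(v) = 5 (q(v) = 4 + 1 = 5)
(z(-11) + q(6 + 1))² = (-11 + 5)² = (-6)² = 36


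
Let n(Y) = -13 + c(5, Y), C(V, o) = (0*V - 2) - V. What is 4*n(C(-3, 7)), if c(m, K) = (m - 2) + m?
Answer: -20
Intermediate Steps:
c(m, K) = -2 + 2*m (c(m, K) = (-2 + m) + m = -2 + 2*m)
C(V, o) = -2 - V (C(V, o) = (0 - 2) - V = -2 - V)
n(Y) = -5 (n(Y) = -13 + (-2 + 2*5) = -13 + (-2 + 10) = -13 + 8 = -5)
4*n(C(-3, 7)) = 4*(-5) = -20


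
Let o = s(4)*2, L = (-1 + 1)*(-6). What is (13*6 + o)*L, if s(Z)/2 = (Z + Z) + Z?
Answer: 0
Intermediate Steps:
s(Z) = 6*Z (s(Z) = 2*((Z + Z) + Z) = 2*(2*Z + Z) = 2*(3*Z) = 6*Z)
L = 0 (L = 0*(-6) = 0)
o = 48 (o = (6*4)*2 = 24*2 = 48)
(13*6 + o)*L = (13*6 + 48)*0 = (78 + 48)*0 = 126*0 = 0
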